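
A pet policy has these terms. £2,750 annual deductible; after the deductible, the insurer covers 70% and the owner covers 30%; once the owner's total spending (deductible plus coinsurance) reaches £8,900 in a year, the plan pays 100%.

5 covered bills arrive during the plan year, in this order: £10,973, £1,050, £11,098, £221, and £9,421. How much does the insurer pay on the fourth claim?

£182.30

#1 (£10,973): £2,750 finishes the deductible; £8,223 goes to coinsurance; owner's 30% is £2,466.90. Owner owes £5,216.90 (running OOP £5,216.90). Insurer: £10,973 − £5,216.90 = £5,756.10.
#2 (£1,050): 30% coinsurance on £1,050 = £315. Owner owes £315 (running OOP £5,531.90). Plan pays £1,050 − £315 = £735.
#3 (£11,098): 30% coinsurance on £11,098 = £3,329.40. Owner owes £3,329.40 (running OOP £8,861.30). Plan pays £11,098 − £3,329.40 = £7,768.60.
#4 (£221): deductible already satisfied, so owner's share is 30% × £221 = £66.30. Adding that to £8,861.30 gives £8,927.60, past the £8,900 cap; owner pays only £8,900 − £8,861.30 = £38.70. Insurer: £221 − £38.70 = £182.30.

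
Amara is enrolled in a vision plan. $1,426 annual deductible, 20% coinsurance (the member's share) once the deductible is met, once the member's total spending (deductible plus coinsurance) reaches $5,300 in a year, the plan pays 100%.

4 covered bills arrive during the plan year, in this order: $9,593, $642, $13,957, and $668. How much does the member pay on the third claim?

#1 ($9,593): $1,426 finishes the deductible; $8,167 goes to coinsurance; member's 20% is $1,633.40. Member owes $3,059.40 (running OOP $3,059.40).
#2 ($642): deductible already satisfied, so member's share is 20% × $642 = $128.40. Member owes $128.40 (running OOP $3,187.80).
#3 ($13,957): deductible already satisfied, so member's share is 20% × $13,957 = $2,791.40. That would push OOP to $5,979.20, over the $5,300 cap, so member pays $5,300 − $3,187.80 = $2,112.20.

$2,112.20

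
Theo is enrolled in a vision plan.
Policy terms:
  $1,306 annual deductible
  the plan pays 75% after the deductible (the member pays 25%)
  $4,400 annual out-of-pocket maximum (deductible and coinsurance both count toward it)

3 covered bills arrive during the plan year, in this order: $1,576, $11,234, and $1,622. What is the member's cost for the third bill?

Bill 1, $1,576: deductible takes $1,306, $270 remains; member's 25% is $67.50. Cost to member: $1,373.50. OOP to date $1,373.50.
Bill 2, $11,234: deductible met; 25% of $11,234 = $2,808.50. Cost to member: $2,808.50. OOP to date $4,182.
Bill 3, $1,622: deductible met; 25% of $1,622 = $405.50. OOP would hit $4,587.50 > $4,400, so the cap limits the member to $4,400 − $4,182 = $218.

$218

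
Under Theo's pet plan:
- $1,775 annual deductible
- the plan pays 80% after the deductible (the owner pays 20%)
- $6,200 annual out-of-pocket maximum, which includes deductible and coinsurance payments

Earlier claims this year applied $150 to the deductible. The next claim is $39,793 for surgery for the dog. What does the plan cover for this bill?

$33,743

Remaining deductible: $1,775 − $150 = $1,625.
The remaining $38,168 (= $39,793 − $1,625) moves to coinsurance.
Coinsurance: $38,168 × 20% = $7,633.60.
Owner responsibility before any cap: $1,625 + $7,633.60 = $9,258.60.
Year-to-date out-of-pocket would reach $150 + $9,258.60 = $9,408.60, above the $6,200 maximum, so the owner pays only $6,200 − $150 = $6,050.
The plan picks up $39,793 − $6,050 = $33,743.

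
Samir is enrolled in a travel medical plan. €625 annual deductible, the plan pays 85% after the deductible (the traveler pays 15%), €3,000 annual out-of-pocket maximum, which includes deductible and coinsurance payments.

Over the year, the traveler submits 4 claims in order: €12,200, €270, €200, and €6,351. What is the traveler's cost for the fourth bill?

€568.25

Claim 1 — €12,200: €625 to deductible, leaving €11,575; traveler's 15% is €1,736.25. Cost to traveler: €2,361.25. OOP to date €2,361.25.
Claim 2 — €270: 15% coinsurance on €270 = €40.50. Traveler pays €40.50; OOP now €2,401.75.
Claim 3 — €200: 15% coinsurance on €200 = €30. Traveler owes €30 (running OOP €2,431.75).
Claim 4 — €6,351: deductible met; 15% of €6,351 = €952.65. That would push OOP to €3,384.40, over the €3,000 cap, so traveler pays €3,000 − €2,431.75 = €568.25.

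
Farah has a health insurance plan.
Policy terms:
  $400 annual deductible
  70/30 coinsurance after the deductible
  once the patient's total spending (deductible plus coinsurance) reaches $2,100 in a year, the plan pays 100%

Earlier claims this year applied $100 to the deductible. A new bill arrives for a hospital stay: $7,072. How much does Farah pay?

$2,000

$100 of the $400 deductible is already met, leaving $300.
After the $300 deductible portion, $7,072 − $300 = $6,772 is subject to coinsurance.
30% of $6,772 = $2,031.60 falls to the patient.
So the patient owes $300 + $2,031.60 = $2,331.60 before any cap.
Year-to-date out-of-pocket would reach $100 + $2,331.60 = $2,431.60, above the $2,100 maximum, so the patient pays only $2,100 − $100 = $2,000.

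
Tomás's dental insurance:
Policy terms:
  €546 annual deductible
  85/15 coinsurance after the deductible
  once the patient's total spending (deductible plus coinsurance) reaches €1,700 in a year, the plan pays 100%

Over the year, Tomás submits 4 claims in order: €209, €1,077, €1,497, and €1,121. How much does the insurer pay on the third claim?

€1,272.45

#1 (€209): entire amount goes to the deductible. Cost to patient: €209. OOP to date €209. Insurer: €209 − €209 = €0.
#2 (€1,077): €337 to deductible, leaving €740; 15% of €740 = €111. Patient pays €448; OOP now €657. Insurer: €1,077 − €448 = €629.
#3 (€1,497): deductible met; 15% of €1,497 = €224.55. Cost to patient: €224.55. OOP to date €881.55. Insurer: €1,497 − €224.55 = €1,272.45.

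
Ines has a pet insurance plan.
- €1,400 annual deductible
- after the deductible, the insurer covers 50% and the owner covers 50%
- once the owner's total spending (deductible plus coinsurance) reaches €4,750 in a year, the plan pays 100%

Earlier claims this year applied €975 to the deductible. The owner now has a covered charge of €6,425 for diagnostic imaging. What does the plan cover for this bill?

€3,000

Remaining deductible: €1,400 − €975 = €425.
After the €425 deductible portion, €6,425 − €425 = €6,000 is subject to coinsurance.
Coinsurance: €6,000 × 50% = €3,000.
That puts the owner's cost at €425 + €3,000 = €3,425 before any cap.
Total out-of-pocket so far would be €975 + €3,425 = €4,400, below the €4,750 cap — no reduction.
Insurer pays the balance: €6,425 − €3,425 = €3,000.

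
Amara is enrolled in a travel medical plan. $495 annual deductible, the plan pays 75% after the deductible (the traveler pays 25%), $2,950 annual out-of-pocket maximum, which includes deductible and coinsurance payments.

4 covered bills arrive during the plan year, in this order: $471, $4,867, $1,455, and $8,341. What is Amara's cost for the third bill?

Claim 1 ($471): fully absorbed by the deductible. Traveler owes $471 (running OOP $471).
Claim 2 ($4,867): $24 to deductible, leaving $4,843; traveler's 25% is $1,210.75. Cost to traveler: $1,234.75. OOP to date $1,705.75.
Claim 3 ($1,455): deductible already satisfied, so traveler's share is 25% × $1,455 = $363.75. Cost to traveler: $363.75. OOP to date $2,069.50.

$363.75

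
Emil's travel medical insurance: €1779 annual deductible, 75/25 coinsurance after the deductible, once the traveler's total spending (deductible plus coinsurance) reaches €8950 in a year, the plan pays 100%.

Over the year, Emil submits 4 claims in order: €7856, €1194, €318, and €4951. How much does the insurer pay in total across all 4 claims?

Claim 1 — €7856: deductible takes €1779, €6077 remains; 25% of €6077 = €1519.25. Traveler owes €3298.25 (running OOP €3298.25). Insurer: €7856 − €3298.25 = €4557.75.
Claim 2 — €1194: deductible already satisfied, so traveler's share is 25% × €1194 = €298.50. Traveler pays €298.50; OOP now €3596.75. Insurer: €1194 − €298.50 = €895.50.
Claim 3 — €318: 25% coinsurance on €318 = €79.50. Traveler pays €79.50; OOP now €3676.25. Plan pays €318 − €79.50 = €238.50.
Claim 4 — €4951: deductible met; 25% of €4951 = €1237.75. Traveler pays €1237.75; OOP now €4914. Insurer: €4951 − €1237.75 = €3713.25.
Insurer total = bills − traveler's total = €14319 − €4914 = €9405.

€9405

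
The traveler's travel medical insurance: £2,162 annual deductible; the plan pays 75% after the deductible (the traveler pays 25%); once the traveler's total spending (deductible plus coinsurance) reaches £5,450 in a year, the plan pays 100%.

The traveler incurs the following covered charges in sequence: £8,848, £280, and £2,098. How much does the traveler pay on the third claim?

Claim 1 — £8,848: £2,162 to deductible, leaving £6,686; 25% of £6,686 = £1,671.50. Traveler pays £3,833.50; OOP now £3,833.50.
Claim 2 — £280: 25% coinsurance on £280 = £70. Traveler owes £70 (running OOP £3,903.50).
Claim 3 — £2,098: deductible already satisfied, so traveler's share is 25% × £2,098 = £524.50. Cost to traveler: £524.50. OOP to date £4,428.

£524.50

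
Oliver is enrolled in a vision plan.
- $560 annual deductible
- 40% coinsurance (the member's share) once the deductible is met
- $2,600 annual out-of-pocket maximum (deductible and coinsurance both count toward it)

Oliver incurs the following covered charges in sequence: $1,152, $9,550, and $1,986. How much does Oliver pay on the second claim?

Claim 1 — $1,152: $560 to deductible, leaving $592; member's 40% is $236.80. Member pays $796.80; OOP now $796.80.
Claim 2 — $9,550: 40% coinsurance on $9,550 = $3,820. OOP would hit $4,616.80 > $2,600, so the cap limits the member to $2,600 − $796.80 = $1,803.20.

$1,803.20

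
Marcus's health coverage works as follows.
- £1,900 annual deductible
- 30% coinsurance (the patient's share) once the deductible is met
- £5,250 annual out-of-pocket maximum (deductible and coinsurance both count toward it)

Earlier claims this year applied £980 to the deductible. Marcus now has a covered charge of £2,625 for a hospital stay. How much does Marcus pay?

£1,431.50

Deductible still to meet: £1,900 − £980 = £920.
The remaining £1,705 (= £2,625 − £920) moves to coinsurance.
Patient's 30% share of £1,705 is £511.50.
So the patient owes £920 + £511.50 = £1,431.50 before any cap.
Year-to-date out-of-pocket becomes £980 + £1,431.50 = £2,411.50, still under the £5,250 maximum, so no cap applies.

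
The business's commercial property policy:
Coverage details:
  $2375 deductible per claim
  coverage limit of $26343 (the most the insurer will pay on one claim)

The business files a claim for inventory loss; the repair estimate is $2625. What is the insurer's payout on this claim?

$250

After the deductible, $2625 − $2375 = $250 remains.
That's under the $26343 cap, so the insurer reimburses the full $250.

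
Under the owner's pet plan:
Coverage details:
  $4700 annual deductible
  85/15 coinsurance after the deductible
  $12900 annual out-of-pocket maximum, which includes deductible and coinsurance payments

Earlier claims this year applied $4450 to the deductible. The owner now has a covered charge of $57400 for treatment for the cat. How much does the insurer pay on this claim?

$48950

Deductible still to meet: $4700 − $4450 = $250.
That leaves $57400 − $250 = $57150 for coinsurance.
Coinsurance: $57150 × 15% = $8572.50.
That puts the owner's cost at $250 + $8572.50 = $8822.50 before any cap.
Adding $8822.50 to the $4450 already spent would give $13272.50, which exceeds the $12900 cap; the owner pays just $12900 − $4450 = $8450.
Insurer pays the balance: $57400 − $8450 = $48950.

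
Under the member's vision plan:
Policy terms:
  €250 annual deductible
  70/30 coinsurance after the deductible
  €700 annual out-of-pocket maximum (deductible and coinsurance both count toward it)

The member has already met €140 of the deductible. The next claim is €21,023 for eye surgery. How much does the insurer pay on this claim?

€20,463

€140 of the €250 deductible is already met, leaving €110.
The remaining €20,913 (= €21,023 − €110) moves to coinsurance.
Member's 30% share of €20,913 is €6,273.90.
That puts the member's cost at €110 + €6,273.90 = €6,383.90 before any cap.
Adding €6,383.90 to the €140 already spent would give €6,523.90, which exceeds the €700 cap; the member pays just €700 − €140 = €560.
Insurer pays the balance: €21,023 − €560 = €20,463.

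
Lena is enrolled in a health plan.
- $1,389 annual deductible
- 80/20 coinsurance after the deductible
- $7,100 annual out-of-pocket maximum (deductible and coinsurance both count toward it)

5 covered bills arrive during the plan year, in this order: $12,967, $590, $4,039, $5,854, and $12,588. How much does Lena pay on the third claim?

#1 ($12,967): $1,389 to deductible, leaving $11,578; 20% of $11,578 = $2,315.60. Patient owes $3,704.60 (running OOP $3,704.60).
#2 ($590): deductible already satisfied, so patient's share is 20% × $590 = $118. Patient pays $118; OOP now $3,822.60.
#3 ($4,039): deductible already satisfied, so patient's share is 20% × $4,039 = $807.80. Patient pays $807.80; OOP now $4,630.40.

$807.80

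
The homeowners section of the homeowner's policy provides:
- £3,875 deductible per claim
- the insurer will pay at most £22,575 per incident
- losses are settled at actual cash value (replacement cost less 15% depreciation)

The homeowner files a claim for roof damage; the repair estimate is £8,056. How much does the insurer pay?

£2,972.60

Depreciate 15%: the covered value is £8,056 × 0.85 = £6,847.60.
Less the £3,875 deductible: £6,847.60 − £3,875 = £2,972.60.
That's under the £22,575 cap, so the insurer reimburses the full £2,972.60.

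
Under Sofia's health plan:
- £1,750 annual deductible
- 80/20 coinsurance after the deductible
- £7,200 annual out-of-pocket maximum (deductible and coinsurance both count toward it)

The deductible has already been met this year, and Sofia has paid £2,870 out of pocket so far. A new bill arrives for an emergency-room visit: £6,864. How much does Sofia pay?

With the deductible met, the entire £6,864 is subject to coinsurance.
Coinsurance: £6,864 × 20% = £1,372.80.
Total out-of-pocket so far would be £2,870 + £1,372.80 = £4,242.80, below the £7,200 cap — no reduction.

£1,372.80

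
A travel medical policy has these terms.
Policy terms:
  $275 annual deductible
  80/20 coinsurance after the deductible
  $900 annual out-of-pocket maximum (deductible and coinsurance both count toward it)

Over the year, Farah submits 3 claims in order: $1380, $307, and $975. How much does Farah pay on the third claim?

#1 ($1380): $275 to deductible, leaving $1105; 20% of $1105 = $221. Traveler pays $496; OOP now $496.
#2 ($307): deductible already satisfied, so traveler's share is 20% × $307 = $61.40. Traveler owes $61.40 (running OOP $557.40).
#3 ($975): deductible already satisfied, so traveler's share is 20% × $975 = $195. Traveler owes $195 (running OOP $752.40).

$195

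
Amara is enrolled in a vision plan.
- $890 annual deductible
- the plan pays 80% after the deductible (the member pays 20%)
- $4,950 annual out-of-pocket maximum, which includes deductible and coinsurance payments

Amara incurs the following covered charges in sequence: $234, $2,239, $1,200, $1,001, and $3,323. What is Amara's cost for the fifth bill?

Claim 1 — $234: entire amount goes to the deductible. Member pays $234; OOP now $234.
Claim 2 — $2,239: $656 to deductible, leaving $1,583; coinsurance $1,583 × 20% = $316.60. Cost to member: $972.60. OOP to date $1,206.60.
Claim 3 — $1,200: 20% coinsurance on $1,200 = $240. Member owes $240 (running OOP $1,446.60).
Claim 4 — $1,001: 20% coinsurance on $1,001 = $200.20. Cost to member: $200.20. OOP to date $1,646.80.
Claim 5 — $3,323: 20% coinsurance on $3,323 = $664.60. Member pays $664.60; OOP now $2,311.40.

$664.60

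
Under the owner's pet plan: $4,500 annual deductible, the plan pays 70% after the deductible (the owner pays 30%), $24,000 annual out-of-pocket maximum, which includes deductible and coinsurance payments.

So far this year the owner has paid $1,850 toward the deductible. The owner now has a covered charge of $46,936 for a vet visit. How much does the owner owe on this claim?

$1,850 of the $4,500 deductible is already met, leaving $2,650.
After the $2,650 deductible portion, $46,936 − $2,650 = $44,286 is subject to coinsurance.
Owner's 30% share of $44,286 is $13,285.80.
That puts the owner's cost at $2,650 + $13,285.80 = $15,935.80 before any cap.
Year-to-date out-of-pocket becomes $1,850 + $15,935.80 = $17,785.80, still under the $24,000 maximum, so no cap applies.

$15,935.80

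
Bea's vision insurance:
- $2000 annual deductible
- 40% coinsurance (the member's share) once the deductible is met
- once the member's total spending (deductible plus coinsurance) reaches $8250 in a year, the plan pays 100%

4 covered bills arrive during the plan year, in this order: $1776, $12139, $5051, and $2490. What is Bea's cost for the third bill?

$1484

Claim 1 — $1776: all of it applies to the deductible. Member owes $1776 (running OOP $1776).
Claim 2 — $12139: deductible takes $224, $11915 remains; 40% of $11915 = $4766. Cost to member: $4990. OOP to date $6766.
Claim 3 — $5051: deductible met; 40% of $5051 = $2020.40. Adding that to $6766 gives $8786.40, past the $8250 cap; member pays only $8250 − $6766 = $1484.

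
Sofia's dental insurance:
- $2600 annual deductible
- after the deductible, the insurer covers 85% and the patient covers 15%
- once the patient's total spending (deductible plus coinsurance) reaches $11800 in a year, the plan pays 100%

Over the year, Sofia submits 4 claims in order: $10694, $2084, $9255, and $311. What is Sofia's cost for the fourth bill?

Claim 1 ($10694): $2600 finishes the deductible; $8094 goes to coinsurance; coinsurance $8094 × 15% = $1214.10. Cost to patient: $3814.10. OOP to date $3814.10.
Claim 2 ($2084): deductible already satisfied, so patient's share is 15% × $2084 = $312.60. Patient owes $312.60 (running OOP $4126.70).
Claim 3 ($9255): 15% coinsurance on $9255 = $1388.25. Patient owes $1388.25 (running OOP $5514.95).
Claim 4 ($311): deductible met; 15% of $311 = $46.65. Patient owes $46.65 (running OOP $5561.60).

$46.65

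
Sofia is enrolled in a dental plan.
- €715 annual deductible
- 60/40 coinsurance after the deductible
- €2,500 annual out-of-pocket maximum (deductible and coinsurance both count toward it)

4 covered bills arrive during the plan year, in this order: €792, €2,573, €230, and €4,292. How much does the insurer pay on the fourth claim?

€3,659

Bill 1, €792: €715 to deductible, leaving €77; coinsurance €77 × 40% = €30.80. Patient owes €745.80 (running OOP €745.80). Plan pays €792 − €745.80 = €46.20.
Bill 2, €2,573: 40% coinsurance on €2,573 = €1,029.20. Patient owes €1,029.20 (running OOP €1,775). Plan pays €2,573 − €1,029.20 = €1,543.80.
Bill 3, €230: 40% coinsurance on €230 = €92. Patient pays €92; OOP now €1,867. Insurer: €230 − €92 = €138.
Bill 4, €4,292: deductible met; 40% of €4,292 = €1,716.80. OOP would hit €3,583.80 > €2,500, so the cap limits the patient to €2,500 − €1,867 = €633. Plan pays €4,292 − €633 = €3,659.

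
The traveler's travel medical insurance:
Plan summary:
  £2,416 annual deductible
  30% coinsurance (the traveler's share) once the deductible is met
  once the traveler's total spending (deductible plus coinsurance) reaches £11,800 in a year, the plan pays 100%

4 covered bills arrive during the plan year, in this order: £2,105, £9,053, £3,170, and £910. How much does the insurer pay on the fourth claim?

#1 (£2,105): fully absorbed by the deductible. Cost to traveler: £2,105. OOP to date £2,105. Insurer: £2,105 − £2,105 = £0.
#2 (£9,053): £311 finishes the deductible; £8,742 goes to coinsurance; 30% of £8,742 = £2,622.60. Traveler owes £2,933.60 (running OOP £5,038.60). Insurer: £9,053 − £2,933.60 = £6,119.40.
#3 (£3,170): deductible met; 30% of £3,170 = £951. Traveler owes £951 (running OOP £5,989.60). Insurer: £3,170 − £951 = £2,219.
#4 (£910): 30% coinsurance on £910 = £273. Cost to traveler: £273. OOP to date £6,262.60. Insurer: £910 − £273 = £637.

£637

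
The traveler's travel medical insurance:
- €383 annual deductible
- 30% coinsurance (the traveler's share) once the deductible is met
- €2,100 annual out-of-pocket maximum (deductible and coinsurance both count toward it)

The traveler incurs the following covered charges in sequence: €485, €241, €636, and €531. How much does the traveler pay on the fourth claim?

#1 (€485): €383 to deductible, leaving €102; 30% of €102 = €30.60. Traveler owes €413.60 (running OOP €413.60).
#2 (€241): 30% coinsurance on €241 = €72.30. Traveler owes €72.30 (running OOP €485.90).
#3 (€636): deductible already satisfied, so traveler's share is 30% × €636 = €190.80. Cost to traveler: €190.80. OOP to date €676.70.
#4 (€531): deductible already satisfied, so traveler's share is 30% × €531 = €159.30. Cost to traveler: €159.30. OOP to date €836.

€159.30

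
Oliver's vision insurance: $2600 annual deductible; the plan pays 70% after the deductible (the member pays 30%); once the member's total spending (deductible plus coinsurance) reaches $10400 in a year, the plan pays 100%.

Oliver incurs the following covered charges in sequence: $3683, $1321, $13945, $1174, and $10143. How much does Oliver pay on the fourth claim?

#1 ($3683): deductible takes $2600, $1083 remains; coinsurance $1083 × 30% = $324.90. Member owes $2924.90 (running OOP $2924.90).
#2 ($1321): 30% coinsurance on $1321 = $396.30. Cost to member: $396.30. OOP to date $3321.20.
#3 ($13945): 30% coinsurance on $13945 = $4183.50. Member pays $4183.50; OOP now $7504.70.
#4 ($1174): deductible already satisfied, so member's share is 30% × $1174 = $352.20. Member owes $352.20 (running OOP $7856.90).

$352.20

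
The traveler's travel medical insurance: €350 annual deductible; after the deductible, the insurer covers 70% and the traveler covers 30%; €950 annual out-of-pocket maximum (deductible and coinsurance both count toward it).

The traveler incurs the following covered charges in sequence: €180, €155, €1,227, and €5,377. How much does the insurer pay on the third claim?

€848.40

Claim 1 (€180): entire amount goes to the deductible. Traveler pays €180; OOP now €180. Plan pays €180 − €180 = €0.
Claim 2 (€155): fully absorbed by the deductible. Traveler pays €155; OOP now €335. Plan pays €155 − €155 = €0.
Claim 3 (€1,227): €15 finishes the deductible; €1,212 goes to coinsurance; 30% of €1,212 = €363.60. Traveler owes €378.60 (running OOP €713.60). Insurer: €1,227 − €378.60 = €848.40.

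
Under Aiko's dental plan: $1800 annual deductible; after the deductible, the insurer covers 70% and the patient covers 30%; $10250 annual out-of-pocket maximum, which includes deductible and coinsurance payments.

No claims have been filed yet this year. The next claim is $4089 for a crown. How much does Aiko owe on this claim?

$2486.70

The full $1800 deductible is still open; $1800 of this bill applies to it.
After the $1800 deductible portion, $4089 − $1800 = $2289 is subject to coinsurance.
30% of $2289 = $686.70 falls to the patient.
That puts the patient's cost at $1800 + $686.70 = $2486.70 before any cap.
Year-to-date out-of-pocket becomes $0 + $2486.70 = $2486.70, still under the $10250 maximum, so no cap applies.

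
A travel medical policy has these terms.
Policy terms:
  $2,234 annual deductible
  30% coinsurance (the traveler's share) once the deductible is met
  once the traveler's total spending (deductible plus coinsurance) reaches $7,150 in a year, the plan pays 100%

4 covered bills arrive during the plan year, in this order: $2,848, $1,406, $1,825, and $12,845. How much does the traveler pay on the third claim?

Claim 1 — $2,848: $2,234 finishes the deductible; $614 goes to coinsurance; traveler's 30% is $184.20. Traveler owes $2,418.20 (running OOP $2,418.20).
Claim 2 — $1,406: 30% coinsurance on $1,406 = $421.80. Traveler owes $421.80 (running OOP $2,840).
Claim 3 — $1,825: deductible met; 30% of $1,825 = $547.50. Traveler owes $547.50 (running OOP $3,387.50).

$547.50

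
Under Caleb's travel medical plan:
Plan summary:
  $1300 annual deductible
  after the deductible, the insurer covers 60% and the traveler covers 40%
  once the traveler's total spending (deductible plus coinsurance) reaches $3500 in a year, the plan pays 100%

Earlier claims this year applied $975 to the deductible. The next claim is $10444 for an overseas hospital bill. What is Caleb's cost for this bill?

$2525

Deductible still to meet: $1300 − $975 = $325.
That leaves $10444 − $325 = $10119 for coinsurance.
Traveler's 40% share of $10119 is $4047.60.
That puts the traveler's cost at $325 + $4047.60 = $4372.60 before any cap.
Year-to-date out-of-pocket would reach $975 + $4372.60 = $5347.60, above the $3500 maximum, so the traveler pays only $3500 − $975 = $2525.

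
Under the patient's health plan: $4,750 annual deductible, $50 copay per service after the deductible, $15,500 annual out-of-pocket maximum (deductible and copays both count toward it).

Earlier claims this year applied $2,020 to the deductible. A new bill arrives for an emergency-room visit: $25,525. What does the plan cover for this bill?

$22,745

$2,020 of the $4,750 deductible is already met, leaving $2,730.
After the $2,730 deductible portion, $25,525 − $2,730 = $22,795 is subject to the copay.
Copay on this service: $50.
Patient responsibility before any cap: $2,730 + $50 = $2,780.
Cumulative spending $2,020 + $2,780 = $4,800 stays under the $15,500 maximum.
Insurer pays the balance: $25,525 − $2,780 = $22,745.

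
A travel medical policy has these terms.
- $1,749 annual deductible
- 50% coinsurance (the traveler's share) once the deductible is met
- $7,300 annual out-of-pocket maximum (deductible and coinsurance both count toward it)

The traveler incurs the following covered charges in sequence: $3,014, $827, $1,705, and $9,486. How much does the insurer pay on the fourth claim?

Bill 1, $3,014: $1,749 finishes the deductible; $1,265 goes to coinsurance; traveler's 50% is $632.50. Traveler pays $2,381.50; OOP now $2,381.50. Insurer: $3,014 − $2,381.50 = $632.50.
Bill 2, $827: deductible met; 50% of $827 = $413.50. Traveler pays $413.50; OOP now $2,795. Plan pays $827 − $413.50 = $413.50.
Bill 3, $1,705: 50% coinsurance on $1,705 = $852.50. Traveler pays $852.50; OOP now $3,647.50. Plan pays $1,705 − $852.50 = $852.50.
Bill 4, $9,486: deductible already satisfied, so traveler's share is 50% × $9,486 = $4,743. That would push OOP to $8,390.50, over the $7,300 cap, so traveler pays $7,300 − $3,647.50 = $3,652.50. Plan pays $9,486 − $3,652.50 = $5,833.50.

$5,833.50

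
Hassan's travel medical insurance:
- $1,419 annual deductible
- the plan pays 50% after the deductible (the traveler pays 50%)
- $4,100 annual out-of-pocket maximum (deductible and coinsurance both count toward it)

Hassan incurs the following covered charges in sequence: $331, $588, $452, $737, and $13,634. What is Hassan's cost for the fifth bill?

$2,336.50

#1 ($331): entire amount goes to the deductible. Traveler owes $331 (running OOP $331).
#2 ($588): all of it applies to the deductible. Traveler owes $588 (running OOP $919).
#3 ($452): all of it applies to the deductible. Cost to traveler: $452. OOP to date $1,371.
#4 ($737): $48 finishes the deductible; $689 goes to coinsurance; coinsurance $689 × 50% = $344.50. Cost to traveler: $392.50. OOP to date $1,763.50.
#5 ($13,634): 50% coinsurance on $13,634 = $6,817. OOP would hit $8,580.50 > $4,100, so the cap limits the traveler to $4,100 − $1,763.50 = $2,336.50.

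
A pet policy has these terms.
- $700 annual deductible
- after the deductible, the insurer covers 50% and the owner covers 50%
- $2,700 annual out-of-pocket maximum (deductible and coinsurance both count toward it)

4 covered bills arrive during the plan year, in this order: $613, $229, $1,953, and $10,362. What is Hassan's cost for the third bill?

Claim 1 ($613): entire amount goes to the deductible. Owner pays $613; OOP now $613.
Claim 2 ($229): $87 to deductible, leaving $142; 50% of $142 = $71. Owner pays $158; OOP now $771.
Claim 3 ($1,953): deductible met; 50% of $1,953 = $976.50. Owner owes $976.50 (running OOP $1,747.50).

$976.50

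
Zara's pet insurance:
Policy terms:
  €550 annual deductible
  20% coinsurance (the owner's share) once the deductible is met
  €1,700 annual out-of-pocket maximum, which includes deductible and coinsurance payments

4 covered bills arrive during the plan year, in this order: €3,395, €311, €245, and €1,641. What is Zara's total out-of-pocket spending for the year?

€1,558.40

#1 (€3,395): deductible takes €550, €2,845 remains; 20% of €2,845 = €569. Cost to owner: €1,119. OOP to date €1,119.
#2 (€311): deductible already satisfied, so owner's share is 20% × €311 = €62.20. Owner owes €62.20 (running OOP €1,181.20).
#3 (€245): deductible already satisfied, so owner's share is 20% × €245 = €49. Owner owes €49 (running OOP €1,230.20).
#4 (€1,641): deductible already satisfied, so owner's share is 20% × €1,641 = €328.20. Cost to owner: €328.20. OOP to date €1,558.40.
Summing the owner's payments: €1,119 + €62.20 + €49 + €328.20 = €1,558.40.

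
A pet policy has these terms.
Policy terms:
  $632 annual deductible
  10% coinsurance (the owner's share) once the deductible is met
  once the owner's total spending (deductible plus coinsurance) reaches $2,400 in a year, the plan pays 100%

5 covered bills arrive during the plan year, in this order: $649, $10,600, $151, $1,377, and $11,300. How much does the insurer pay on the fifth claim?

$10,746.50

Claim 1 ($649): deductible takes $632, $17 remains; 10% of $17 = $1.70. Cost to owner: $633.70. OOP to date $633.70. Insurer: $649 − $633.70 = $15.30.
Claim 2 ($10,600): deductible already satisfied, so owner's share is 10% × $10,600 = $1,060. Cost to owner: $1,060. OOP to date $1,693.70. Insurer: $10,600 − $1,060 = $9,540.
Claim 3 ($151): deductible met; 10% of $151 = $15.10. Owner pays $15.10; OOP now $1,708.80. Insurer: $151 − $15.10 = $135.90.
Claim 4 ($1,377): 10% coinsurance on $1,377 = $137.70. Cost to owner: $137.70. OOP to date $1,846.50. Plan pays $1,377 − $137.70 = $1,239.30.
Claim 5 ($11,300): 10% coinsurance on $11,300 = $1,130. OOP would hit $2,976.50 > $2,400, so the cap limits the owner to $2,400 − $1,846.50 = $553.50. Insurer: $11,300 − $553.50 = $10,746.50.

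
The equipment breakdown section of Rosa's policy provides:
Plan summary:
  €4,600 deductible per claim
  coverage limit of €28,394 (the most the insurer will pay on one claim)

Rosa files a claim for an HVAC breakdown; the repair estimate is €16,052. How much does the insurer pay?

Subtract the deductible: €16,052 − €4,600 = €11,452.
€11,452 is within the €28,394 limit, so the insurer pays €11,452.

€11,452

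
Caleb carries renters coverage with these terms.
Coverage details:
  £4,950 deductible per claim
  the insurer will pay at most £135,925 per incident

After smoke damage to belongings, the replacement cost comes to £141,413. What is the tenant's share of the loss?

After the deductible, £141,413 − £4,950 = £136,463 remains.
The £135,925 per-incident cap binds; insurer pays £135,925.
Tenant's share is the uncovered remainder: £141,413 − £135,925 = £5,488.

£5,488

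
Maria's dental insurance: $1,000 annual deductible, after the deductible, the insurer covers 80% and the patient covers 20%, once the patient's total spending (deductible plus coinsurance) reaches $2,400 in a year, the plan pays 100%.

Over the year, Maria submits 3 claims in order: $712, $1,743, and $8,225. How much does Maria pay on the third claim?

$1,109

#1 ($712): entire amount goes to the deductible. Patient pays $712; OOP now $712.
#2 ($1,743): deductible takes $288, $1,455 remains; 20% of $1,455 = $291. Patient owes $579 (running OOP $1,291).
#3 ($8,225): deductible met; 20% of $8,225 = $1,645. That would push OOP to $2,936, over the $2,400 cap, so patient pays $2,400 − $1,291 = $1,109.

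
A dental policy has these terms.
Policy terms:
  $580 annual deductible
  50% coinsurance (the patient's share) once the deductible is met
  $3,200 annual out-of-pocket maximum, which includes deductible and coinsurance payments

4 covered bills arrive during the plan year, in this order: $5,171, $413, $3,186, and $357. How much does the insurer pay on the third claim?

Claim 1 — $5,171: $580 to deductible, leaving $4,591; patient's 50% is $2,295.50. Patient owes $2,875.50 (running OOP $2,875.50). Plan pays $5,171 − $2,875.50 = $2,295.50.
Claim 2 — $413: 50% coinsurance on $413 = $206.50. Patient owes $206.50 (running OOP $3,082). Insurer: $413 − $206.50 = $206.50.
Claim 3 — $3,186: deductible already satisfied, so patient's share is 50% × $3,186 = $1,593. That would push OOP to $4,675, over the $3,200 cap, so patient pays $3,200 − $3,082 = $118. Plan pays $3,186 − $118 = $3,068.

$3,068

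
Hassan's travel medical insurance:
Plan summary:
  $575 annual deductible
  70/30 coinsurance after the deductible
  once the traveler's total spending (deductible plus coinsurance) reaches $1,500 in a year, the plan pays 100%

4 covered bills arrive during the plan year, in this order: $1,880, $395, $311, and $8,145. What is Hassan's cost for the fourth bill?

Claim 1 ($1,880): deductible takes $575, $1,305 remains; coinsurance $1,305 × 30% = $391.50. Traveler pays $966.50; OOP now $966.50.
Claim 2 ($395): deductible met; 30% of $395 = $118.50. Traveler pays $118.50; OOP now $1,085.
Claim 3 ($311): 30% coinsurance on $311 = $93.30. Traveler pays $93.30; OOP now $1,178.30.
Claim 4 ($8,145): deductible already satisfied, so traveler's share is 30% × $8,145 = $2,443.50. OOP would hit $3,621.80 > $1,500, so the cap limits the traveler to $1,500 − $1,178.30 = $321.70.

$321.70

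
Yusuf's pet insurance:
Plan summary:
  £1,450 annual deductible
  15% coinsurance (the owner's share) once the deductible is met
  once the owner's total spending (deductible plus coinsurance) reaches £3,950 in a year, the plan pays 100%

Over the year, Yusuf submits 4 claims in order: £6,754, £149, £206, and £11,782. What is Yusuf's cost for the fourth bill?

Claim 1 (£6,754): £1,450 finishes the deductible; £5,304 goes to coinsurance; coinsurance £5,304 × 15% = £795.60. Owner pays £2,245.60; OOP now £2,245.60.
Claim 2 (£149): deductible already satisfied, so owner's share is 15% × £149 = £22.35. Owner owes £22.35 (running OOP £2,267.95).
Claim 3 (£206): deductible already satisfied, so owner's share is 15% × £206 = £30.90. Owner owes £30.90 (running OOP £2,298.85).
Claim 4 (£11,782): deductible met; 15% of £11,782 = £1,767.30. Adding that to £2,298.85 gives £4,066.15, past the £3,950 cap; owner pays only £3,950 − £2,298.85 = £1,651.15.

£1,651.15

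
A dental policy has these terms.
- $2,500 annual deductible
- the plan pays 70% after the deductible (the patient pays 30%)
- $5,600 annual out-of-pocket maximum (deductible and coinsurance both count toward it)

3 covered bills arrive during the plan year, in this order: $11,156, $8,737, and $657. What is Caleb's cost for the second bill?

$503.20

#1 ($11,156): deductible takes $2,500, $8,656 remains; patient's 30% is $2,596.80. Patient owes $5,096.80 (running OOP $5,096.80).
#2 ($8,737): deductible met; 30% of $8,737 = $2,621.10. Adding that to $5,096.80 gives $7,717.90, past the $5,600 cap; patient pays only $5,600 − $5,096.80 = $503.20.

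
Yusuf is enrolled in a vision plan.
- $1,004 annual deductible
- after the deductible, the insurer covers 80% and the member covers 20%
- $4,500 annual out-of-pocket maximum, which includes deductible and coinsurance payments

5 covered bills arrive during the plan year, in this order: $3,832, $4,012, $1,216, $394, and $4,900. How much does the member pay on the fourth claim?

Bill 1, $3,832: deductible takes $1,004, $2,828 remains; coinsurance $2,828 × 20% = $565.60. Member owes $1,569.60 (running OOP $1,569.60).
Bill 2, $4,012: deductible already satisfied, so member's share is 20% × $4,012 = $802.40. Cost to member: $802.40. OOP to date $2,372.
Bill 3, $1,216: 20% coinsurance on $1,216 = $243.20. Member pays $243.20; OOP now $2,615.20.
Bill 4, $394: deductible met; 20% of $394 = $78.80. Cost to member: $78.80. OOP to date $2,694.

$78.80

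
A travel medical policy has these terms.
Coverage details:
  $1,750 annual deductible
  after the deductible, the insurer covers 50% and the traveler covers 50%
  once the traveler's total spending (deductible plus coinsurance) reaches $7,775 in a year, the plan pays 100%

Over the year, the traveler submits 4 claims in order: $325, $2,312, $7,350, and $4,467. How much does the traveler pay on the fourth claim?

$1,906.50

Claim 1 — $325: fully absorbed by the deductible. Traveler owes $325 (running OOP $325).
Claim 2 — $2,312: deductible takes $1,425, $887 remains; 50% of $887 = $443.50. Cost to traveler: $1,868.50. OOP to date $2,193.50.
Claim 3 — $7,350: 50% coinsurance on $7,350 = $3,675. Cost to traveler: $3,675. OOP to date $5,868.50.
Claim 4 — $4,467: 50% coinsurance on $4,467 = $2,233.50. Adding that to $5,868.50 gives $8,102, past the $7,775 cap; traveler pays only $7,775 − $5,868.50 = $1,906.50.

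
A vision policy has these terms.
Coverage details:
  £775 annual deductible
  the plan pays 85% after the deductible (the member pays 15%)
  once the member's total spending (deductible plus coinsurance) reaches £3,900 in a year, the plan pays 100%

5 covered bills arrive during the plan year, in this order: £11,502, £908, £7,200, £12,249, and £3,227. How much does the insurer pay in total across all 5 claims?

£31,186

Bill 1, £11,502: deductible takes £775, £10,727 remains; 15% of £10,727 = £1,609.05. Cost to member: £2,384.05. OOP to date £2,384.05. Plan pays £11,502 − £2,384.05 = £9,117.95.
Bill 2, £908: deductible already satisfied, so member's share is 15% × £908 = £136.20. Member pays £136.20; OOP now £2,520.25. Plan pays £908 − £136.20 = £771.80.
Bill 3, £7,200: deductible met; 15% of £7,200 = £1,080. Cost to member: £1,080. OOP to date £3,600.25. Insurer: £7,200 − £1,080 = £6,120.
Bill 4, £12,249: 15% coinsurance on £12,249 = £1,837.35. OOP would hit £5,437.60 > £3,900, so the cap limits the member to £3,900 − £3,600.25 = £299.75. Insurer: £12,249 − £299.75 = £11,949.25.
Bill 5, £3,227: deductible already satisfied, so member's share is 15% × £3,227 = £484.05. OOP would hit £4,384.05 > £3,900, so the cap limits the member to £3,900 − £3,900 = £0. Plan pays £3,227 − £0 = £3,227.
Insurer total = bills − member's total = £35,086 − £3,900 = £31,186.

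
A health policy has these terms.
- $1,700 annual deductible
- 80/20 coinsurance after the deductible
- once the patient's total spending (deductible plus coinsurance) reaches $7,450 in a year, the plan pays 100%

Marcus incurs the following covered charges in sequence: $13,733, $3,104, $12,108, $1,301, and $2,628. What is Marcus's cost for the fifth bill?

$40.80

Claim 1 — $13,733: $1,700 to deductible, leaving $12,033; patient's 20% is $2,406.60. Patient pays $4,106.60; OOP now $4,106.60.
Claim 2 — $3,104: deductible met; 20% of $3,104 = $620.80. Patient owes $620.80 (running OOP $4,727.40).
Claim 3 — $12,108: deductible met; 20% of $12,108 = $2,421.60. Cost to patient: $2,421.60. OOP to date $7,149.
Claim 4 — $1,301: 20% coinsurance on $1,301 = $260.20. Cost to patient: $260.20. OOP to date $7,409.20.
Claim 5 — $2,628: deductible met; 20% of $2,628 = $525.60. OOP would hit $7,934.80 > $7,450, so the cap limits the patient to $7,450 − $7,409.20 = $40.80.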